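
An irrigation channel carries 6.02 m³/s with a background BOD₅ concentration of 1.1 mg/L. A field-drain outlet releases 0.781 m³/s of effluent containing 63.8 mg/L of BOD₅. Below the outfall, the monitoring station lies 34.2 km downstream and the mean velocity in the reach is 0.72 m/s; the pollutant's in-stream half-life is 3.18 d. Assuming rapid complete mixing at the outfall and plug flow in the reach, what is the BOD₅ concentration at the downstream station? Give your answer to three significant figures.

7.36 mg/L

Flow-weighted average: C = (6.020·1.100 + 0.7810·63.80) / 6.801 = 56.45/6.801 = 8.300 mg/L.
Travel time t = 34.2·1000 / 0.72 = 47500 s = 13.19 h.
Half-life 3.18 d → k = ln 2 / 3.18 = 0.2180 d⁻¹.
Decay over the reach: 8.300·exp(−kt) = 8.300·0.8871 = 7.363 mg/L.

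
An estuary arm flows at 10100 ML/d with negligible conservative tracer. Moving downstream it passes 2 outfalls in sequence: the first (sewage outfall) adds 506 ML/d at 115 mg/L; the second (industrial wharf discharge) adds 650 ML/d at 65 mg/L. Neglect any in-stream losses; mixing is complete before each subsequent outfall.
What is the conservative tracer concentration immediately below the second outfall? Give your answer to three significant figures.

Below outfall 1: Q → 10610 ML/d, C = (10100·0 + 506.0·115.0)/10610 = 5.487 mg/L.
Below outfall 2: Q → 11260 ML/d, C = (10610·5.487 + 650.0·65.00)/11260 = 8.923 mg/L.

8.92 mg/L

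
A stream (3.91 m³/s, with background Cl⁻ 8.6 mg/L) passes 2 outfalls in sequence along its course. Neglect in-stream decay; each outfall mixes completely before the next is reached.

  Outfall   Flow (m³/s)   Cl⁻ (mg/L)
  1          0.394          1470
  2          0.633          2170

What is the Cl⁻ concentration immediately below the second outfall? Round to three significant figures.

402 mg/L

After outfall 1: Q = 3.910 + 0.3940 = 4.304 m³/s; C = (3.910·8.600 + 0.3940·1470)/4.304 = 142.4 mg/L.
After outfall 2: Q = 4.304 + 0.6330 = 4.937 m³/s; C = (4.304·142.4 + 0.6330·2170)/4.937 = 402.4 mg/L.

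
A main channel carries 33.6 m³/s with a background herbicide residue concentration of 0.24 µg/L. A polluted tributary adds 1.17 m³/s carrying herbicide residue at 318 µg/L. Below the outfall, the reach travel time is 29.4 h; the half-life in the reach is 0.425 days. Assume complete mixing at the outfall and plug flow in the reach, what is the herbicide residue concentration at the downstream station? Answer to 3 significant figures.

Conservation of mass: C = (33.60·0.2400 + 1.170·318.0) / 34.77 = 380.1/34.77 = 10.93 µg/L.
Half-life 0.425 d → k = ln 2 / 0.425 = 1.631 d⁻¹.
First-order decay: C = 10.93·exp(−k·t) = 10.93·0.1356 = 1.483 µg/L.

1.48 µg/L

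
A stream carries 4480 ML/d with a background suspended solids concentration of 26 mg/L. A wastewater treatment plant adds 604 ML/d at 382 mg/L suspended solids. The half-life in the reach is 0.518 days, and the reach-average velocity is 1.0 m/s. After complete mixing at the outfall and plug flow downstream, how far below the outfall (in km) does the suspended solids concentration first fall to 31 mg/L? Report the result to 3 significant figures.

Mixed concentration C = ΣQC/ΣQ = (4480·26.00 + 604.0·382.0) / 5084 = 347200/5084 = 68.29 mg/L.
Half-life 0.518 d → k = ln 2 / 0.518 = 1.338 d⁻¹.
Set 68.29·exp(−k·t) = 31 → t = ln(68.29/31)/k = 51000 s = 14.17 h.
Distance = v·t = 1.0·51000 = 51000 m = 51.00 km.

51.0 km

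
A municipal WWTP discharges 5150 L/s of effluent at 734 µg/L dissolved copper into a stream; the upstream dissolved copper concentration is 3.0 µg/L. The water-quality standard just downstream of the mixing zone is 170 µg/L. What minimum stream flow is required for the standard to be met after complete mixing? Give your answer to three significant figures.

17400 L/s

Set C_mix = 170: (Q·3.000 + 5150·734.0) / (Q + 5150) = 170
→ Q = 5150·(734.0 − 170)/(170 − 3.000) = 17390 L/s.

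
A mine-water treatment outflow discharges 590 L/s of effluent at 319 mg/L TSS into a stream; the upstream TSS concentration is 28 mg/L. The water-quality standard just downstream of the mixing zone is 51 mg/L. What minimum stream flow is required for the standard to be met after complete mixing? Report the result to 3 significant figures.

Set C_mix = 51: (Q·28.00 + 590.0·319.0) / (Q + 590.0) = 51
→ Q = 590.0·(319.0 − 51)/(51 − 28.00) = 6875 L/s.

6870 L/s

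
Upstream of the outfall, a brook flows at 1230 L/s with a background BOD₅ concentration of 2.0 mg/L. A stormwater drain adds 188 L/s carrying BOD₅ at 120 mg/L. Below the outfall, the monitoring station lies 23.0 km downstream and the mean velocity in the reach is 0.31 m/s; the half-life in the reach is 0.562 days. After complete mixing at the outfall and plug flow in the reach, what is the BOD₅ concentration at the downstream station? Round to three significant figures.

Flow-weighted average: C = (1230·2.000 + 188.0·120.0) / 1418 = 25020/1418 = 17.64 mg/L.
Travel time t = 23.0·1000 / 0.31 = 74190 s = 20.61 h.
Half-life 0.562 d → k = ln 2 / 0.562 = 1.233 d⁻¹.
Decay over the reach: 17.64·exp(−kt) = 17.64·0.3468 = 6.118 mg/L.

6.12 mg/L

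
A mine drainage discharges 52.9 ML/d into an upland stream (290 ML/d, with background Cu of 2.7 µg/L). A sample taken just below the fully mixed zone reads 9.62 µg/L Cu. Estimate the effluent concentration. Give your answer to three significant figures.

Mass balance: 290.0·2.700 + 52.90·Cₑ = 342.9·9.620
→ Cₑ = (342.9·9.620 − 290.0·2.700) / 52.90 = 47.56 µg/L.

47.6 µg/L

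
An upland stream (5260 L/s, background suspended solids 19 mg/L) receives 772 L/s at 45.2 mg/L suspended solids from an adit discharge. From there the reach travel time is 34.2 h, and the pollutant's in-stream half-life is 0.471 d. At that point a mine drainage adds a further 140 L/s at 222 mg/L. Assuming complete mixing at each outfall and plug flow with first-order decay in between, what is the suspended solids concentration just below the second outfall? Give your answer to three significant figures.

7.72 mg/L

Flow-weighted average: C = (5260·19.00 + 772.0·45.20) / 6032 = 134800/6032 = 22.35 mg/L; combined flow 6032 L/s.
Half-life 0.471 d → k = ln 2 / 0.471 = 1.472 d⁻¹.
Applying C = C₀e^(−kt): 22.35 × 0.1228 = 2.745 mg/L.
At the second outfall, C = (6032·2.745 + 140.0·222.0) / (6032 + 140.0) = 7.719 mg/L.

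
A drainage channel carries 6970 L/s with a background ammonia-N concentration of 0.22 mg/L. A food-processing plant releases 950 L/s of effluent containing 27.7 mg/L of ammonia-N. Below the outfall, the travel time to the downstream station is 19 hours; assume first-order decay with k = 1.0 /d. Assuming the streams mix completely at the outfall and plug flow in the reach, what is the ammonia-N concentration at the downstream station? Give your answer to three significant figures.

1.59 mg/L

Flow-weighted average: C = (6970·0.2200 + 950.0·27.70) / 7920 = 27850/7920 = 3.516 mg/L.
Applying C = C₀e^(−kt): 3.516 × 0.4531 = 1.593 mg/L.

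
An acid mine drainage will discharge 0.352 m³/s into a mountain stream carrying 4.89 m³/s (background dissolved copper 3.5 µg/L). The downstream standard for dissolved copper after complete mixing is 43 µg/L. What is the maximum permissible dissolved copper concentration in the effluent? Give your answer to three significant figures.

592 µg/L

At the limit, (Qr·Cr + Qe·Cₑ)/(Qr + Qe) = 43:
Cₑ = (5.242·43 − 4.890·3.500) / 0.3520 = 591.7 µg/L.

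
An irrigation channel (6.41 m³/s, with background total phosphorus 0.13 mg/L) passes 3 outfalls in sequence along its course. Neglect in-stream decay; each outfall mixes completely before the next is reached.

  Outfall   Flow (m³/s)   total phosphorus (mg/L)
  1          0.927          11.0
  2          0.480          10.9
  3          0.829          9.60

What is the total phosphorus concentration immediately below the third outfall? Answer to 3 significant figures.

Outfall 1: combined Q = 7.337 m³/s; C = (6.410·0.1300 + 0.9270·11.00)/7.337 = 1.503 mg/L.
Outfall 2: combined Q = 7.817 m³/s; C = (7.337·1.503 + 0.4800·10.90)/7.817 = 2.080 mg/L.
Outfall 3: combined Q = 8.646 m³/s; C = (7.817·2.080 + 0.8290·9.600)/8.646 = 2.801 mg/L.

2.80 mg/L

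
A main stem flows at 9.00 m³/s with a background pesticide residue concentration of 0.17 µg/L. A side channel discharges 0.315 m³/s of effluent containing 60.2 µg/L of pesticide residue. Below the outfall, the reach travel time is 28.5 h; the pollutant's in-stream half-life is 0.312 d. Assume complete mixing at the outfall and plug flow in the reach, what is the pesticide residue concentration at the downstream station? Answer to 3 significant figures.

After mixing, C = (9.000·0.1700 + 0.3150·60.20) / 9.315 = 20.49/9.315 = 2.200 µg/L.
Half-life 0.312 d → k = ln 2 / 0.312 = 2.222 d⁻¹.
After decay, C = 2.200 × e^(−kt) = 2.200 × 0.07149 = 0.1573 µg/L.

0.157 µg/L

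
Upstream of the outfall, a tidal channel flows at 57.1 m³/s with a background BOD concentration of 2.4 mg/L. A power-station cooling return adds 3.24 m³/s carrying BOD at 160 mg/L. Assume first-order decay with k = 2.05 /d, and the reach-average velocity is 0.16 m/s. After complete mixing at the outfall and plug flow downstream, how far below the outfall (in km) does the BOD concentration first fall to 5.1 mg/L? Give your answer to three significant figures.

After mixing, C = (57.10·2.400 + 3.240·160.0) / 60.34 = 655.4/60.34 = 10.86 mg/L.
Set 10.86·exp(−k·t) = 5.1 → t = ln(10.86/5.1)/k = 31870 s = 8.852 h.
Distance = v·t = 0.16·31870 = 5099 m = 5.099 km.

5.10 km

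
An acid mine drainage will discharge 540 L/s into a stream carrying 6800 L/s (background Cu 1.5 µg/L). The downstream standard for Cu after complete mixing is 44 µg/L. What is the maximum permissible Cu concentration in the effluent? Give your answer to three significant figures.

579 µg/L

At the limit, (Qr·Cr + Qe·Cₑ)/(Qr + Qe) = 44:
Cₑ = (7340·44 − 6800·1.500) / 540.0 = 579.2 µg/L.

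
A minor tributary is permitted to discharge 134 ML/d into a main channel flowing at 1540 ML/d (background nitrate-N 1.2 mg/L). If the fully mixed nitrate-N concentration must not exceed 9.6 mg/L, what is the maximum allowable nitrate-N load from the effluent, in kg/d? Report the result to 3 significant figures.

Mass balance at the limit: 1540·1.200 + 134.0·Cₑ = 1674·9.6 → Cₑ = 106.1 mg/L.
134.0 ML/d = 1.551 m³/s. Load = 1.551 m³/s × 106.1 g/m³ × 86 400 s/d = 14220 kg/d.

14200 kg/d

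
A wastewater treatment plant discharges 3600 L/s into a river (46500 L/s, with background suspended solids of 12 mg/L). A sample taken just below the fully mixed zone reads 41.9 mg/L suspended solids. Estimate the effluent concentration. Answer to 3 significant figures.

Mass balance: 46500·12.00 + 3600·Cₑ = 50100·41.90
→ Cₑ = (50100·41.90 − 46500·12.00) / 3600 = 428.1 mg/L.

428 mg/L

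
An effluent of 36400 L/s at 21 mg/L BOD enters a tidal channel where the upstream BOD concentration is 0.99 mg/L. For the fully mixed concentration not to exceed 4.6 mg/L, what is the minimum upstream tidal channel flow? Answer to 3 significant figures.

165000 L/s

Set C_mix = 4.6: (Q·0.9900 + 36400·21.00) / (Q + 36400) = 4.6
→ Q = 36400·(21.00 − 4.6)/(4.6 − 0.9900) = 165400 L/s.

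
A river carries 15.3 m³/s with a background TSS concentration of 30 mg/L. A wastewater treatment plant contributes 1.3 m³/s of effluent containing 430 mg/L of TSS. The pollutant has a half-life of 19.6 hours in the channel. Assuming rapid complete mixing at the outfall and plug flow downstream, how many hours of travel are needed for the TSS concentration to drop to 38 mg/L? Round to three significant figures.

13.5 h

Mixed concentration C = ΣQC/ΣQ = (15.30·30.00 + 1.300·430.0) / 16.60 = 1018/16.60 = 61.33 mg/L.
Half-life 19.6 h → k = ln 2 / 19.6 = 0.03536 h⁻¹ = 0.8488 d⁻¹.
61.33·exp(−k·t) = 38 → t = ln(61.33/38)/k = 48720 s = 13.53 h.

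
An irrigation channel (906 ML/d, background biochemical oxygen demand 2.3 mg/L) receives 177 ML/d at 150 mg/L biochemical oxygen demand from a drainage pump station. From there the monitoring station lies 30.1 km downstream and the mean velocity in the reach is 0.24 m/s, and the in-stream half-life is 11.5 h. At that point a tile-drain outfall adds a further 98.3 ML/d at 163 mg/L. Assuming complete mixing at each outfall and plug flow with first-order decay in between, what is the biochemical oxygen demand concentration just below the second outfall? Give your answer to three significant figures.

16.5 mg/L

Conservation of mass: C = (906.0·2.300 + 177.0·150.0) / 1083 = 28630/1083 = 26.44 mg/L; combined flow 1083 ML/d.
Travel time t = 30.1·1000 / 0.24 = 125400 s = 34.84 h.
Half-life 11.5 h → k = ln 2 / 11.5 = 0.06027 h⁻¹ = 1.447 d⁻¹.
First-order decay: C = 26.44·exp(−k·t) = 26.44·0.1225 = 3.238 mg/L.
Second outfall: C = (1083·3.238 + 98.30·163.0)/1181 = 16.53 mg/L.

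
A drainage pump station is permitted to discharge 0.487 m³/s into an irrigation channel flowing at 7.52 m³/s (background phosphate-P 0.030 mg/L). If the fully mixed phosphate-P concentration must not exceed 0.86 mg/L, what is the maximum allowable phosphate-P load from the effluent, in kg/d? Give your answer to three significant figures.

Mass balance at the limit: 7.520·0.03000 + 0.4870·Cₑ = 8.007·0.86 → Cₑ = 13.68 mg/L.
Load = 0.4870 m³/s × 13.68 g/m³ × 86 400 s/d = 575.5 kg/d.

575 kg/d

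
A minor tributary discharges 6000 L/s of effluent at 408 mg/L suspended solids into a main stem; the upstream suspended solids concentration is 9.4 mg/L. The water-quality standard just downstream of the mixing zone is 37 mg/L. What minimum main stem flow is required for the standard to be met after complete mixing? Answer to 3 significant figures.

80700 L/s

Set C_mix = 37: (Q·9.400 + 6000·408.0) / (Q + 6000) = 37
→ Q = 6000·(408.0 − 37)/(37 − 9.400) = 80650 L/s.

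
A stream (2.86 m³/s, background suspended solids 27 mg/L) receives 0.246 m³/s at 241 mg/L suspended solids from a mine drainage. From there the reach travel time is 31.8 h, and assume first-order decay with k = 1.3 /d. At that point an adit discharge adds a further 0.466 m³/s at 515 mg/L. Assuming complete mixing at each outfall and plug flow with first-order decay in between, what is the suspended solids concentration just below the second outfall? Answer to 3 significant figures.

After mixing, C = (2.860·27.00 + 0.2460·241.0) / 3.106 = 136.5/3.106 = 43.95 mg/L; combined flow 3.106 m³/s.
First-order decay: C = 43.95·exp(−k·t) = 43.95·0.1786 = 7.850 mg/L.
Second outfall: C = (3.106·7.850 + 0.4660·515.0)/3.572 = 74.01 mg/L.

74.0 mg/L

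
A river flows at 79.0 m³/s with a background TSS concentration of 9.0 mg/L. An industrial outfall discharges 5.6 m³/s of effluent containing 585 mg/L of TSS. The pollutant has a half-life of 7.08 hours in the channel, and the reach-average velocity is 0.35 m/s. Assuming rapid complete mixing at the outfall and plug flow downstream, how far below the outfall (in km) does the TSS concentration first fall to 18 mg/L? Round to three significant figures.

12.4 km

Flow-weighted average: C = (79.00·9.000 + 5.600·585.0) / 84.60 = 3987/84.60 = 47.13 mg/L.
Half-life 7.08 h → k = ln 2 / 7.08 = 0.09790 h⁻¹ = 2.350 d⁻¹.
Set 47.13·exp(−k·t) = 18 → t = ln(47.13/18)/k = 35390 s = 9.831 h.
Distance = v·t = 0.35·35390 = 12390 m = 12.39 km.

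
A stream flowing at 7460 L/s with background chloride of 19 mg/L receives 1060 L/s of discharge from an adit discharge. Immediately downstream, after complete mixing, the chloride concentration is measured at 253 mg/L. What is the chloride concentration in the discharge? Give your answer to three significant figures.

Mass balance: 7460·19.00 + 1060·Cₑ = 8520·253.0
→ Cₑ = (8520·253.0 − 7460·19.00) / 1060 = 1900 mg/L.

1900 mg/L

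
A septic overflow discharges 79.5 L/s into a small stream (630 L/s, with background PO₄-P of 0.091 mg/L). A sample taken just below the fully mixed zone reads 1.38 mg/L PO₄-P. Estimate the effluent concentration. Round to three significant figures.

Mass balance: 630.0·0.09100 + 79.50·Cₑ = 709.5·1.380
→ Cₑ = (709.5·1.380 − 630.0·0.09100) / 79.50 = 11.59 mg/L.

11.6 mg/L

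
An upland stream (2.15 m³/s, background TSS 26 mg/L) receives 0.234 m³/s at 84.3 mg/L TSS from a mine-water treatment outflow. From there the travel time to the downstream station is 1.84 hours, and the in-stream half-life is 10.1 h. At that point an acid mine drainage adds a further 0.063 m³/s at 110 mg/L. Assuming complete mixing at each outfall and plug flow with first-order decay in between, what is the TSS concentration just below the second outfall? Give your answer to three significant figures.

Conservation of mass: C = (2.150·26.00 + 0.2340·84.30) / 2.384 = 75.63/2.384 = 31.72 mg/L; combined flow 2.384 m³/s.
Half-life 10.1 h → k = ln 2 / 10.1 = 0.06863 h⁻¹ = 1.647 d⁻¹.
Applying C = C₀e^(−kt): 31.72 × 0.8814 = 27.96 mg/L.
At the second outfall, C = (2.384·27.96 + 0.06300·110.0) / (2.384 + 0.06300) = 30.07 mg/L.

30.1 mg/L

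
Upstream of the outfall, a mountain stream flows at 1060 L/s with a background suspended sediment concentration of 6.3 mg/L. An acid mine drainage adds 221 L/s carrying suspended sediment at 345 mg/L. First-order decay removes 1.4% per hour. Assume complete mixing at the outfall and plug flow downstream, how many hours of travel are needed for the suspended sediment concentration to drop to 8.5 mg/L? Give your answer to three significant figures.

144 h

After mixing, C = (1060·6.300 + 221.0·345.0) / 1281 = 82920/1281 = 64.73 mg/L.
1.4%/h lost → k = −ln(1 − 0.014) = 0.01410 h⁻¹.
64.73·exp(−k·t) = 8.5 → t = ln(64.73/8.5)/k = 518400 s = 144.0 h.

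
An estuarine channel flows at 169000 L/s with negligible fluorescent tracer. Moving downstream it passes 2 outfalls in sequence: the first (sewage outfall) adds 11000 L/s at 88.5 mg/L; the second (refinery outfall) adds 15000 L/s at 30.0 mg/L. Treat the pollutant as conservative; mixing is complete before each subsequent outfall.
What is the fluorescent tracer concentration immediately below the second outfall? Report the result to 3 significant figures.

Below outfall 1: Q → 180000 L/s, C = (169000·0 + 11000·88.50)/180000 = 5.408 mg/L.
Below outfall 2: Q → 195000 L/s, C = (180000·5.408 + 15000·30.00)/195000 = 7.300 mg/L.

7.30 mg/L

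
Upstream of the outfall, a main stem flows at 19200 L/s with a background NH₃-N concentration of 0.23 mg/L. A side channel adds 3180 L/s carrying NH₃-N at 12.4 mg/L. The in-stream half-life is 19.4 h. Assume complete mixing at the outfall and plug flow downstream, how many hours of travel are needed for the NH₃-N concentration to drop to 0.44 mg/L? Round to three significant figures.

Flow-weighted average: C = (19200·0.2300 + 3180·12.40) / 22380 = 43850/22380 = 1.959 mg/L.
Half-life 19.4 h → k = ln 2 / 19.4 = 0.03573 h⁻¹ = 0.8575 d⁻¹.
1.959·exp(−k·t) = 0.44 → t = ln(1.959/0.44)/k = 150500 s = 41.80 h.

41.8 h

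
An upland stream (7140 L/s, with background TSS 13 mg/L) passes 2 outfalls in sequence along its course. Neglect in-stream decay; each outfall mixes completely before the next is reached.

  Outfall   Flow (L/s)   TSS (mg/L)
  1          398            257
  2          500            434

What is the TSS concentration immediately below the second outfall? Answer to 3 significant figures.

Below outfall 1: Q → 7538 L/s, C = (7140·13.00 + 398.0·257.0)/7538 = 25.88 mg/L.
Below outfall 2: Q → 8038 L/s, C = (7538·25.88 + 500.0·434.0)/8038 = 51.27 mg/L.

51.3 mg/L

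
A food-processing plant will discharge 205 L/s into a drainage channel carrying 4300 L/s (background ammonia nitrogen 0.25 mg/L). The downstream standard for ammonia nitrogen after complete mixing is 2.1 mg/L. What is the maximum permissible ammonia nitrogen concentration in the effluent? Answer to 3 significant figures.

At the limit, (Qr·Cr + Qe·Cₑ)/(Qr + Qe) = 2.1:
Cₑ = (4505·2.1 − 4300·0.2500) / 205.0 = 40.90 mg/L.

40.9 mg/L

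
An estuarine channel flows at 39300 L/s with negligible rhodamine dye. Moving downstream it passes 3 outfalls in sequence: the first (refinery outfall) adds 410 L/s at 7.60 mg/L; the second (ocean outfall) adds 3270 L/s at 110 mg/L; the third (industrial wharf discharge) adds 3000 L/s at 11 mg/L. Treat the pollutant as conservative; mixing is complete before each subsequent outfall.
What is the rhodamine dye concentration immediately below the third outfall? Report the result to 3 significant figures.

8.61 mg/L

Below outfall 1: Q → 39710 L/s, C = (39300·0 + 410.0·7.600)/39710 = 0.07847 mg/L.
Below outfall 2: Q → 42980 L/s, C = (39710·0.07847 + 3270·110.0)/42980 = 8.442 mg/L.
Below outfall 3: Q → 45980 L/s, C = (42980·8.442 + 3000·11.00)/45980 = 8.608 mg/L.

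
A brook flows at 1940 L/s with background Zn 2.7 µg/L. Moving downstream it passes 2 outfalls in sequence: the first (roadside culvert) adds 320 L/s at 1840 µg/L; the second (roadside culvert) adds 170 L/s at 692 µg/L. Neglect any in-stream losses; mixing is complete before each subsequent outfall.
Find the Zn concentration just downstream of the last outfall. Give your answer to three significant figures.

After outfall 1: Q = 1940 + 320.0 = 2260 L/s; C = (1940·2.700 + 320.0·1840)/2260 = 262.8 µg/L.
After outfall 2: Q = 2260 + 170.0 = 2430 L/s; C = (2260·262.8 + 170.0·692.0)/2430 = 292.9 µg/L.

293 µg/L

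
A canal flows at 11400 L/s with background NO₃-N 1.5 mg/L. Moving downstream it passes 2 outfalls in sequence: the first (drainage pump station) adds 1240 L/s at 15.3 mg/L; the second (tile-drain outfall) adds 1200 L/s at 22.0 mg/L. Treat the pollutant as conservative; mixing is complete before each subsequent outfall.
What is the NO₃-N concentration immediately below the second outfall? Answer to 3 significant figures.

Below outfall 1: Q → 12640 L/s, C = (11400·1.500 + 1240·15.30)/12640 = 2.854 mg/L.
Below outfall 2: Q → 13840 L/s, C = (12640·2.854 + 1200·22.00)/13840 = 4.514 mg/L.

4.51 mg/L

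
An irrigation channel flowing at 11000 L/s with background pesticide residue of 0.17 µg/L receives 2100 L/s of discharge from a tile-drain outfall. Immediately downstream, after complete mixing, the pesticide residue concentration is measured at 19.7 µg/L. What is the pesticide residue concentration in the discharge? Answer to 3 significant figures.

Mass balance: 11000·0.1700 + 2100·Cₑ = 13100·19.70
→ Cₑ = (13100·19.70 − 11000·0.1700) / 2100 = 122.0 µg/L.

122 µg/L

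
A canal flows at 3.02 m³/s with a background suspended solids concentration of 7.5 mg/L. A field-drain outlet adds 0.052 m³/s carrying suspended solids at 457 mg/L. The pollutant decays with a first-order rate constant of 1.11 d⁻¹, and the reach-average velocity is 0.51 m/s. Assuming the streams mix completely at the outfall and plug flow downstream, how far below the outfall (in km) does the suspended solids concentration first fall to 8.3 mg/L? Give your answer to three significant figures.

23.8 km

Conservation of mass: C = (3.020·7.500 + 0.05200·457.0) / 3.072 = 46.41/3.072 = 15.11 mg/L.
Set 15.11·exp(−k·t) = 8.3 → t = ln(15.11/8.3)/k = 46630 s = 12.95 h.
Distance = v·t = 0.51·46630 = 23780 m = 23.78 km.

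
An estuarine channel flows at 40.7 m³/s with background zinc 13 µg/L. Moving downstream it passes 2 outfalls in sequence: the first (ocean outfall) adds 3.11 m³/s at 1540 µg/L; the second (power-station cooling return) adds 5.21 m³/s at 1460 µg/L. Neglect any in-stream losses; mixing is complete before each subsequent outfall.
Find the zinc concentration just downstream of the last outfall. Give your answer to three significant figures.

264 µg/L

After outfall 1: Q = 40.70 + 3.110 = 43.81 m³/s; C = (40.70·13.00 + 3.110·1540)/43.81 = 121.4 µg/L.
After outfall 2: Q = 43.81 + 5.210 = 49.02 m³/s; C = (43.81·121.4 + 5.210·1460)/49.02 = 263.7 µg/L.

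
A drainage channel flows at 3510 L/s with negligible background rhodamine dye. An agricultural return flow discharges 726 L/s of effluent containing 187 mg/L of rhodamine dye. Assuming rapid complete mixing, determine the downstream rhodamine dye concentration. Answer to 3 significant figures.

Mass balance: C = (3510·0 + 726.0·187.0) / 4236 = 135800/4236 = 32.05 mg/L.

32.0 mg/L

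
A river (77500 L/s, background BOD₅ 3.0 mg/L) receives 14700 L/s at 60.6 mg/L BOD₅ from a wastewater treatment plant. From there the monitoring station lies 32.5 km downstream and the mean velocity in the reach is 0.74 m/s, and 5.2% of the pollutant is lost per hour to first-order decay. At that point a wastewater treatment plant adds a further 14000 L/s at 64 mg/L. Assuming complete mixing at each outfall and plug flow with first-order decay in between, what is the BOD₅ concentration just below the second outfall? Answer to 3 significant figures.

After mixing, C = (77500·3.000 + 14700·60.60) / 92200 = 1123000/92200 = 12.18 mg/L; combined flow 92200 L/s.
Travel time t = 32.5·1000 / 0.74 = 43920 s = 12.20 h.
5.2%/h lost → k = −ln(1 − 0.052) = 0.05340 h⁻¹.
First-order decay: C = 12.18·exp(−k·t) = 12.18·0.5213 = 6.351 mg/L.
Second outfall: C = (92200·6.351 + 14000·64.00)/106200 = 13.95 mg/L.

14.0 mg/L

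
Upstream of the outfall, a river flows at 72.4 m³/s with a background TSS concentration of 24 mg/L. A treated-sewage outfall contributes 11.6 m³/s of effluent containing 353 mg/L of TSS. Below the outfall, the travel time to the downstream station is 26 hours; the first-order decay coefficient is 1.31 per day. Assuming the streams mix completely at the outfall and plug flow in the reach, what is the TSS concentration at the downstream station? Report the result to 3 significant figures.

16.8 mg/L

Mixed concentration C = ΣQC/ΣQ = (72.40·24.00 + 11.60·353.0) / 84.00 = 5832/84.00 = 69.43 mg/L.
After decay, C = 69.43 × e^(−kt) = 69.43 × 0.2419 = 16.80 mg/L.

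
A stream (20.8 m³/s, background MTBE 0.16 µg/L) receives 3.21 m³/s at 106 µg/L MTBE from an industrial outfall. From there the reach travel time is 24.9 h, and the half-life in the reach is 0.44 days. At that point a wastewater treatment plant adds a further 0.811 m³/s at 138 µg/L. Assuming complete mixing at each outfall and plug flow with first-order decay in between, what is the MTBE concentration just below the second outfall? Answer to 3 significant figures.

Mass balance: C = (20.80·0.1600 + 3.210·106.0) / 24.01 = 343.6/24.01 = 14.31 µg/L; combined flow 24.01 m³/s.
Half-life 0.44 d → k = ln 2 / 0.44 = 1.575 d⁻¹.
Applying C = C₀e^(−kt): 14.31 × 0.1951 = 2.791 µg/L.
At the second outfall, C = (24.01·2.791 + 0.8110·138.0) / (24.01 + 0.8110) = 7.209 µg/L.

7.21 µg/L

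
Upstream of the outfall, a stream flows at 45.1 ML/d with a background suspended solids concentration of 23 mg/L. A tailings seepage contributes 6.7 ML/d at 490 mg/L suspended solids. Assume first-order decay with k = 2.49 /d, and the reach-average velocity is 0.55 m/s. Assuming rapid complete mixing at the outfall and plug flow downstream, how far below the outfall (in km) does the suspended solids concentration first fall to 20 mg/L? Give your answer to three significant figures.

Flow-weighted average: C = (45.10·23.00 + 6.700·490.0) / 51.80 = 4320/51.80 = 83.40 mg/L.
Set 83.40·exp(−k·t) = 20 → t = ln(83.40/20)/k = 49550 s = 13.76 h.
Distance = v·t = 0.55·49550 = 27250 m = 27.25 km.

27.3 km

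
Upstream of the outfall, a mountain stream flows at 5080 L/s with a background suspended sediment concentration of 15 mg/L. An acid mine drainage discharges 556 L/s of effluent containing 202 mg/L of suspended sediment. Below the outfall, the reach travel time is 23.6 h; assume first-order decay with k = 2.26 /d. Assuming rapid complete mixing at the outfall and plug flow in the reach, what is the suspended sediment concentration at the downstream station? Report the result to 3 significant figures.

After mixing, C = (5080·15.00 + 556.0·202.0) / 5636 = 188500/5636 = 33.45 mg/L.
First-order decay: C = 33.45·exp(−k·t) = 33.45·0.1084 = 3.624 mg/L.

3.62 mg/L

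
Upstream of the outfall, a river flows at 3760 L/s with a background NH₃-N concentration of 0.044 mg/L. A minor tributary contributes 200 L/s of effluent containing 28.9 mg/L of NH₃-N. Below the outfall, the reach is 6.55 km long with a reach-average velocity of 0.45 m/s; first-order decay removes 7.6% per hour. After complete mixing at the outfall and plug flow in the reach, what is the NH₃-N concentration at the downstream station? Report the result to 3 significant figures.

Flow-weighted average: C = (3760·0.04400 + 200.0·28.90) / 3960 = 5945/3960 = 1.501 mg/L.
Travel time t = 6.55·1000 / 0.45 = 14560 s = 4.043 h.
7.6%/h lost → k = −ln(1 − 0.076) = 0.07904 h⁻¹.
Decay over the reach: 1.501·exp(−kt) = 1.501·0.7264 = 1.091 mg/L.

1.09 mg/L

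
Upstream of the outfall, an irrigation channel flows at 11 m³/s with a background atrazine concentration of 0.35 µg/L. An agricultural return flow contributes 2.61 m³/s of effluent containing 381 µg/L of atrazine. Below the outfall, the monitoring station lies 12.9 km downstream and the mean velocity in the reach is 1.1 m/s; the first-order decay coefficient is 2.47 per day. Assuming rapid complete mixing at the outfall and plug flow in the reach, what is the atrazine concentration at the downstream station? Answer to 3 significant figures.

52.5 µg/L

Flow-weighted average: C = (11.00·0.3500 + 2.610·381.0) / 13.61 = 998.3/13.61 = 73.35 µg/L.
Travel time t = 12.9·1000 / 1.1 = 11730 s = 3.258 h.
Applying C = C₀e^(−kt): 73.35 × 0.7152 = 52.45 µg/L.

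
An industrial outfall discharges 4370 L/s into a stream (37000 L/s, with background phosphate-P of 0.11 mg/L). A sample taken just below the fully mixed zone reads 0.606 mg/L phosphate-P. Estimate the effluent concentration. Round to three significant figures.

4.81 mg/L

Mass balance: 37000·0.1100 + 4370·Cₑ = 41370·0.6060
→ Cₑ = (41370·0.6060 − 37000·0.1100) / 4370 = 4.806 mg/L.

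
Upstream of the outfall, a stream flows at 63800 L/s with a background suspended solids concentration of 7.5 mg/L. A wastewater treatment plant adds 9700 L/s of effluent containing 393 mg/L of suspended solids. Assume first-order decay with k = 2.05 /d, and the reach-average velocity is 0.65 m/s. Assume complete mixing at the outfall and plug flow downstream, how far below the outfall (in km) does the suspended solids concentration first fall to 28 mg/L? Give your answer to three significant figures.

Flow-weighted average: C = (63800·7.500 + 9700·393.0) / 73500 = 4291000/73500 = 58.38 mg/L.
Set 58.38·exp(−k·t) = 28 → t = ln(58.38/28)/k = 30960 s = 8.601 h.
Distance = v·t = 0.65·30960 = 20130 m = 20.13 km.

20.1 km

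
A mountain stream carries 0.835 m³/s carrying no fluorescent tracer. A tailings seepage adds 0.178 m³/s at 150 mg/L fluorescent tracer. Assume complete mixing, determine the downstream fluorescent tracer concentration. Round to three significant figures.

Flow-weighted average: C = (0.8350·0 + 0.1780·150.0) / 1.013 = 26.70/1.013 = 26.36 mg/L.

26.4 mg/L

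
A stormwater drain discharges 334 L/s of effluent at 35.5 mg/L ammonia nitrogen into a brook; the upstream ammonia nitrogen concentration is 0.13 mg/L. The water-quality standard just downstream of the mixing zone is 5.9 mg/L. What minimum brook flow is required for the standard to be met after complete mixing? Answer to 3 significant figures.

1710 L/s

Set C_mix = 5.9: (Q·0.1300 + 334.0·35.50) / (Q + 334.0) = 5.9
→ Q = 334.0·(35.50 − 5.9)/(5.9 − 0.1300) = 1713 L/s.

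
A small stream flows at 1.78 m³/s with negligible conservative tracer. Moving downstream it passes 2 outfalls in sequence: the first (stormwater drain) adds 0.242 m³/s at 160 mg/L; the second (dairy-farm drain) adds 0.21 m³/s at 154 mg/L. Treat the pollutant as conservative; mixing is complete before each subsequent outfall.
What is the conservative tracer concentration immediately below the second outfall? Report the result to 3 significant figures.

31.8 mg/L

After outfall 1: Q = 1.780 + 0.2420 = 2.022 m³/s; C = (1.780·0 + 0.2420·160.0)/2.022 = 19.15 mg/L.
After outfall 2: Q = 2.022 + 0.2100 = 2.232 m³/s; C = (2.022·19.15 + 0.2100·154.0)/2.232 = 31.84 mg/L.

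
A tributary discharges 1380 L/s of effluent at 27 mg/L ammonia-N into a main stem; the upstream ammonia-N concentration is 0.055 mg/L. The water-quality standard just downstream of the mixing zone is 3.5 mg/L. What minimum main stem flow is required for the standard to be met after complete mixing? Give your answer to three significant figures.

9410 L/s

Set C_mix = 3.5: (Q·0.05500 + 1380·27.00) / (Q + 1380) = 3.5
→ Q = 1380·(27.00 − 3.5)/(3.5 − 0.05500) = 9414 L/s.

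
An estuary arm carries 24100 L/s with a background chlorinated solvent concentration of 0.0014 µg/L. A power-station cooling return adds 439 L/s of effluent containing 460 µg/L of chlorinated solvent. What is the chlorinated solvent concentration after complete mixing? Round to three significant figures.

After mixing, C = (24100·0.001400 + 439.0·460.0) / 24540 = 202000/24540 = 8.231 µg/L.

8.23 µg/L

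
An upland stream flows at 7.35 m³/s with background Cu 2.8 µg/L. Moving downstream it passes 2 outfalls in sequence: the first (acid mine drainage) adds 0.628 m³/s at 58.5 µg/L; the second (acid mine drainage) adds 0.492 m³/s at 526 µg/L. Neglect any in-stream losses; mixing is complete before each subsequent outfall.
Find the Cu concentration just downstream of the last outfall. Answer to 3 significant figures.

37.3 µg/L

Below outfall 1: Q → 7.978 m³/s, C = (7.350·2.800 + 0.6280·58.50)/7.978 = 7.185 µg/L.
Below outfall 2: Q → 8.470 m³/s, C = (7.978·7.185 + 0.4920·526.0)/8.470 = 37.32 µg/L.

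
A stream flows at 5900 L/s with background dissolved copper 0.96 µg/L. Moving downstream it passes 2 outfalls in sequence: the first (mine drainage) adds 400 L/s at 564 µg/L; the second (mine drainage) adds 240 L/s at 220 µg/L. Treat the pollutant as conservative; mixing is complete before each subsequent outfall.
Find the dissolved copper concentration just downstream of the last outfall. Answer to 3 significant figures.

Outfall 1: combined Q = 6300 L/s; C = (5900·0.9600 + 400.0·564.0)/6300 = 36.71 µg/L.
Outfall 2: combined Q = 6540 L/s; C = (6300·36.71 + 240.0·220.0)/6540 = 43.43 µg/L.

43.4 µg/L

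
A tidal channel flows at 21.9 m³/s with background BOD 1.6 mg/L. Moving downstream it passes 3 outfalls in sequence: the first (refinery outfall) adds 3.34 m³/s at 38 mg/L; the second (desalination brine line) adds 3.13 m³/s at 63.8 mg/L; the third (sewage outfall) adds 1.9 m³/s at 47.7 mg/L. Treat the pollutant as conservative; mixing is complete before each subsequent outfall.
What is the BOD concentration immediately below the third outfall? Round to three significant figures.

After outfall 1: Q = 21.90 + 3.340 = 25.24 m³/s; C = (21.90·1.600 + 3.340·38.00)/25.24 = 6.417 mg/L.
After outfall 2: Q = 25.24 + 3.130 = 28.37 m³/s; C = (25.24·6.417 + 3.130·63.80)/28.37 = 12.75 mg/L.
After outfall 3: Q = 28.37 + 1.900 = 30.27 m³/s; C = (28.37·12.75 + 1.900·47.70)/30.27 = 14.94 mg/L.

14.9 mg/L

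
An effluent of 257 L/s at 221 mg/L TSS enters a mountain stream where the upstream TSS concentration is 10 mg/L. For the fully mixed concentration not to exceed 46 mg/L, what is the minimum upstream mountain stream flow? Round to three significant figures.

Set C_mix = 46: (Q·10.00 + 257.0·221.0) / (Q + 257.0) = 46
→ Q = 257.0·(221.0 − 46)/(46 − 10.00) = 1249 L/s.

1250 L/s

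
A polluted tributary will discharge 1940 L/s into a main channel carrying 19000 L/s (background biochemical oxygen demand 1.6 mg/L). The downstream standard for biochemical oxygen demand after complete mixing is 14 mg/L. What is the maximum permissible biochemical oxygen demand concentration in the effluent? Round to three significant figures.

135 mg/L

At the limit, (Qr·Cr + Qe·Cₑ)/(Qr + Qe) = 14:
Cₑ = (20940·14 − 19000·1.600) / 1940 = 135.4 mg/L.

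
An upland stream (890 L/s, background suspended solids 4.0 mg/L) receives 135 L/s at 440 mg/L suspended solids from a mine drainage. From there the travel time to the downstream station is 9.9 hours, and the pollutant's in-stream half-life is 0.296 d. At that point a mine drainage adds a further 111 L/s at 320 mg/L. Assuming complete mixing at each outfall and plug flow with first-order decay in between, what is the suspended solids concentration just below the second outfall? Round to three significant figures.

52.4 mg/L

Mixed concentration C = ΣQC/ΣQ = (890.0·4.000 + 135.0·440.0) / 1025 = 62960/1025 = 61.42 mg/L; combined flow 1025 L/s.
Half-life 0.296 d → k = ln 2 / 0.296 = 2.342 d⁻¹.
Applying C = C₀e^(−kt): 61.42 × 0.3806 = 23.38 mg/L.
Second outfall: C = (1025·23.38 + 111.0·320.0)/1136 = 52.36 mg/L.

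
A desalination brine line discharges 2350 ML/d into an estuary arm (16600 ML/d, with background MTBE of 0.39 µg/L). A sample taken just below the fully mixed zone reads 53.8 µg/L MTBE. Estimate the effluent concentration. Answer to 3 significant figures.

Mass balance: 16600·0.3900 + 2350·Cₑ = 18950·53.80
→ Cₑ = (18950·53.80 − 16600·0.3900) / 2350 = 431.1 µg/L.

431 µg/L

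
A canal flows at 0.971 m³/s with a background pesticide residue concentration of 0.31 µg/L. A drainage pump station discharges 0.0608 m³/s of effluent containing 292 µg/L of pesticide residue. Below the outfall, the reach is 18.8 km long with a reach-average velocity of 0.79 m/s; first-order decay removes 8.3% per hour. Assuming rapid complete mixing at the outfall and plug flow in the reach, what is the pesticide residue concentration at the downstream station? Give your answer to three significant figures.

9.87 µg/L

Conservation of mass: C = (0.9710·0.3100 + 0.06080·292.0) / 1.032 = 18.05/1.032 = 17.50 µg/L.
Travel time t = 18.8·1000 / 0.79 = 23800 s = 6.610 h.
8.3%/h lost → k = −ln(1 − 0.083) = 0.08665 h⁻¹.
Decay over the reach: 17.50·exp(−kt) = 17.50·0.5640 = 9.868 µg/L.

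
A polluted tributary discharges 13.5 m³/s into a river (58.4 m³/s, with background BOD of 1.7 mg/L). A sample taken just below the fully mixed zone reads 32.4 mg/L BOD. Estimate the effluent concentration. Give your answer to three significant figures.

Mass balance: 58.40·1.700 + 13.50·Cₑ = 71.90·32.40
→ Cₑ = (71.90·32.40 − 58.40·1.700) / 13.50 = 165.2 mg/L.

165 mg/L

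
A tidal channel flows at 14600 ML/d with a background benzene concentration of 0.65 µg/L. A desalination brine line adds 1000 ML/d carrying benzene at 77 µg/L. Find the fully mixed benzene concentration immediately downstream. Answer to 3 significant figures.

5.54 µg/L

Mass balance: C = (14600·0.6500 + 1000·77.00) / 15600 = 86490/15600 = 5.544 µg/L.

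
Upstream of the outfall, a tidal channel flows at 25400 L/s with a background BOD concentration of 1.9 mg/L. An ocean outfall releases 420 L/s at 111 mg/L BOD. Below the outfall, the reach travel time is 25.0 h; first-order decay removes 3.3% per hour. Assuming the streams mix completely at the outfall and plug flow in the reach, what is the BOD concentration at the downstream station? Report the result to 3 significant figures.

Mixed concentration C = ΣQC/ΣQ = (25400·1.900 + 420.0·111.0) / 25820 = 94880/25820 = 3.675 mg/L.
3.3%/h lost → k = −ln(1 − 0.033) = 0.03356 h⁻¹.
After decay, C = 3.675 × e^(−kt) = 3.675 × 0.4322 = 1.588 mg/L.

1.59 mg/L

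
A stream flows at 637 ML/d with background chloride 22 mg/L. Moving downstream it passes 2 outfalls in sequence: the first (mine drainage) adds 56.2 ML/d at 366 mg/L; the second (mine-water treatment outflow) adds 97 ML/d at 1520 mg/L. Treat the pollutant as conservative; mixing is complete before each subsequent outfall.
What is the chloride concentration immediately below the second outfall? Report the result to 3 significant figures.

230 mg/L

Outfall 1: combined Q = 693.2 ML/d; C = (637.0·22.00 + 56.20·366.0)/693.2 = 49.89 mg/L.
Outfall 2: combined Q = 790.2 ML/d; C = (693.2·49.89 + 97.00·1520)/790.2 = 230.4 mg/L.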